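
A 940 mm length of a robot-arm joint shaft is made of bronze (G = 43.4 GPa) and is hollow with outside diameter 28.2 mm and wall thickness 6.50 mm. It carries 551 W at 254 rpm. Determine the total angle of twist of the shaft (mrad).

ω = 2π·254/60 = 26.60 rad/s, so T = P/ω = 551 / 26.60 = 20.72 N·m.
J = π(d_o⁴ − d_i⁴)/32 = π(0.0282⁴ − 0.0152⁴)/32 = 5.685×10^-8 m⁴.
θ = T·L/(G·J) = 20.72 × 0.940 / (43.4×10⁹ × 5.685×10^-8) = 7.893×10^-3 rad.

7.89 mrad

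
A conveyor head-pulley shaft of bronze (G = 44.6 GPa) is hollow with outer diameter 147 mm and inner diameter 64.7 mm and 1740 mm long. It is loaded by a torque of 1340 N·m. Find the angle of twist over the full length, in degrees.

0.0679°

J = π(d_o⁴ − d_i⁴)/32 = π(0.147⁴ − 0.0647⁴)/32 = 4.412×10^-5 m⁴.
θ = T·L/(G·J) = 1340 × 1.74 / (44.6×10⁹ × 4.412×10^-5) = 1.185×10^-3 rad.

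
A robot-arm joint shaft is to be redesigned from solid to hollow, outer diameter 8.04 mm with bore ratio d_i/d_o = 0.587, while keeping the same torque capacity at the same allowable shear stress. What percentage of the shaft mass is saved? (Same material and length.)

28.7 %

Equal τ_max and T ⇒ the solid shaft needs d_s³ = d_o³(1−k⁴), so d_s = 8.04·(1−0.587⁴)^(1/3) = 7.708 mm.
Area ratio A_h/A_s = d_o²(1−k²)/d_s² = (1−k²)/(1−k⁴)^(2/3) = 0.7131.
Mass saving = 1 − 0.7131 = 28.7 %.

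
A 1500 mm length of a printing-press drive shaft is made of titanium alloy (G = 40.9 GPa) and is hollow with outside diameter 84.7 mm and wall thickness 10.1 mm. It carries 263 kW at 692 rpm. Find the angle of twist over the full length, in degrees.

2.27°

ω = 2π·692/60 = 72.47 rad/s, so T = P/ω = 263×10³ / 72.47 = 3629 N·m.
J = π(d_o⁴ − d_i⁴)/32 = π(0.0847⁴ − 0.0645⁴)/32 = 3.354×10^-6 m⁴.
θ = T·L/(G·J) = 3629 × 1.50 / (40.9×10⁹ × 3.354×10^-6) = 0.03969 rad.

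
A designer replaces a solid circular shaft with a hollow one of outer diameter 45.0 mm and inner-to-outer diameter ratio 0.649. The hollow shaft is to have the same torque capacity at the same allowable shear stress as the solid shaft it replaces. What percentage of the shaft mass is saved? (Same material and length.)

34.1 %

Equal τ_max and T ⇒ the solid shaft needs d_s³ = d_o³(1−k⁴), so d_s = 45.0·(1−0.649⁴)^(1/3) = 42.16 mm.
Area ratio A_h/A_s = d_o²(1−k²)/d_s² = (1−k²)/(1−k⁴)^(2/3) = 0.6593.
Mass saving = 1 − 0.6593 = 34.1 %.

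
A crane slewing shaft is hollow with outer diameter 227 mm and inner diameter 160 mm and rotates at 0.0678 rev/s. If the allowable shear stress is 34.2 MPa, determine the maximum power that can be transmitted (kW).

25.2 kW

J = π(d_o⁴ − d_i⁴)/32 = π(0.227⁴ − 0.160⁴)/32 = 1.963×10^-4 m⁴.
T_max = τ_allow·J/r = 3.42×10^7 × 1.963×10^-4 / 0.114 = 59160 N·m.
ω = 2π·0.0678 = 0.4260 rad/s, so P_max = T_max·ω = 2.520×10^4 W.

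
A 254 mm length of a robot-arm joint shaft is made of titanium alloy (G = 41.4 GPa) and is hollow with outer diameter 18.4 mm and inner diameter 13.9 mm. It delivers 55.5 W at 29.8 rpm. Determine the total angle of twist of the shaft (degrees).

0.824°

ω = 2π·29.8/60 = 3.121 rad/s, so T = P/ω = 55.5 / 3.121 = 17.78 N·m.
J = π(d_o⁴ − d_i⁴)/32 = π(0.0184⁴ − 0.0139⁴)/32 = 7.588×10^-9 m⁴.
θ = T·L/(G·J) = 17.78 × 0.254 / (41.4×10⁹ × 7.588×10^-9) = 0.01438 rad.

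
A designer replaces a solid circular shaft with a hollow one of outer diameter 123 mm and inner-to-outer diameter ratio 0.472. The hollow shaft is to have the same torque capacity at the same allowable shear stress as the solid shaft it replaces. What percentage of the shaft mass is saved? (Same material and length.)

Equal τ_max and T ⇒ the solid shaft needs d_s³ = d_o³(1−k⁴), so d_s = 123·(1−0.472⁴)^(1/3) = 120.9 mm.
Area ratio A_h/A_s = d_o²(1−k²)/d_s² = (1−k²)/(1−k⁴)^(2/3) = 0.8040.
Mass saving = 1 − 0.8040 = 19.6 %.

19.6 %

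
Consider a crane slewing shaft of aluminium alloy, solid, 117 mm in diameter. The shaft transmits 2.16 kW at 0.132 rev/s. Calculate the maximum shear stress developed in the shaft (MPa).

8.28 MPa

ω = 2π·0.132 = 0.8294 rad/s, so T = P/ω = 2.16×10³ / 0.8294 = 2604 N·m.
J = πd⁴/32 = π(0.117)⁴/32 = 1.840×10^-5 m⁴.
τ_max = T·r/J = 2604 × 0.0585 / 1.840×10^-5 = 8.282×10^6 Pa.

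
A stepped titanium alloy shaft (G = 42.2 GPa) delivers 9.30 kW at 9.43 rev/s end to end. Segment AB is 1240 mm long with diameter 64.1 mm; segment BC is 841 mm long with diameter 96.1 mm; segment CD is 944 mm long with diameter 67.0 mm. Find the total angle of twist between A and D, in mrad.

ω = 2π·9.43 = 59.25 rad/s, so T = P/ω = 9.30×10³ / 59.25 = 157.0 N·m.
J_AB = π(0.0641)⁴/32 = 1.66×10^-6 m⁴; J_BC = π(0.0961)⁴/32 = 8.37×10^-6 m⁴; J_CD = π(0.0670)⁴/32 = 1.98×10^-6 m⁴.
θ = (T/G)·Σ L_i/J_i = (157.0/42.2×10⁹)·(1.24/1.66×10^-6 + 0.841/8.37×10^-6 + 0.944/1.98×10^-6) = 4.931×10^-3 rad.

4.93 mrad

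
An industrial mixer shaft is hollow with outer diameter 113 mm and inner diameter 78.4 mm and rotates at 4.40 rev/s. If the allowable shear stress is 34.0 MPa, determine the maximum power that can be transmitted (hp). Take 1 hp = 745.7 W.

274 hp

J = π(d_o⁴ − d_i⁴)/32 = π(0.113⁴ − 0.0784⁴)/32 = 1.230×10^-5 m⁴.
T_max = τ_allow·J/r = 3.40×10^7 × 1.230×10^-5 / 0.0565 = 7401 N·m.
ω = 2π·4.40 = 27.65 rad/s, so P_max = T_max·ω = 2.046×10^5 W.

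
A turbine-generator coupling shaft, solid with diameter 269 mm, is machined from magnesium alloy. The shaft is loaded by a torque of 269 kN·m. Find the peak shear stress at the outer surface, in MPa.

J = πd⁴/32 = π(0.269)⁴/32 = 5.141×10^-4 m⁴.
τ_max = T·r/J = 269000 × 0.135 / 5.141×10^-4 = 7.038×10^7 Pa.

70.4 MPa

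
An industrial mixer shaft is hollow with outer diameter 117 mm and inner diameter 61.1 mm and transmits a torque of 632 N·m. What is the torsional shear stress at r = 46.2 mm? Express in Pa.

1.71e6 Pa

J = π(d_o⁴ − d_i⁴)/32 = π(0.117⁴ − 0.0611⁴)/32 = 1.703×10^-5 m⁴.
Shear stress varies linearly with radius: τ = T·r/J = 632.0 × 0.0462 / 1.703×10^-5 = 1.715×10^6 Pa.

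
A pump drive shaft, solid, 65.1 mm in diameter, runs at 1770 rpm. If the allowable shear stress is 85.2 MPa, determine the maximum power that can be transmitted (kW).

J = πd⁴/32 = π(0.0651)⁴/32 = 1.763×10^-6 m⁴.
T_max = τ_allow·J/r = 8.52×10^7 × 1.763×10^-6 / 0.0325 = 4615 N·m.
ω = 2π·1770/60 = 185.4 rad/s, so P_max = T_max·ω = 8.555×10^5 W.

855 kW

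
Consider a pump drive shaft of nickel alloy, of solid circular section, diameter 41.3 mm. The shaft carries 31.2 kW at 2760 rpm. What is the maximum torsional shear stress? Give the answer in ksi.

1.13 ksi

ω = 2π·2760/60 = 289.0 rad/s, so T = P/ω = 31.2×10³ / 289.0 = 107.9 N·m.
J = πd⁴/32 = π(0.0413)⁴/32 = 2.856×10^-7 m⁴.
τ_max = T·r/J = 107.9 × 0.0206 / 2.856×10^-7 = 7.804×10^6 Pa.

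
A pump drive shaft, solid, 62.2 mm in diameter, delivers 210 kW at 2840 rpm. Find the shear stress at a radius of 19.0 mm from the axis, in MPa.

9.13 MPa

ω = 2π·2840/60 = 297.4 rad/s, so T = P/ω = 210×10³ / 297.4 = 706.1 N·m.
J = πd⁴/32 = π(0.0622)⁴/32 = 1.469×10^-6 m⁴.
Shear stress varies linearly with radius: τ = T·r/J = 706.1 × 0.0190 / 1.469×10^-6 = 9.130×10^6 Pa.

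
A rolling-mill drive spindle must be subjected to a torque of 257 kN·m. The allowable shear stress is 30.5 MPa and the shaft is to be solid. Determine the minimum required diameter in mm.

For a solid shaft τ_max = 16T/(πd³), so d = (16T/(π τ_allow))^(1/3) = (16·257000/(π·3.05×10^7))^(1/3) = 0.3501 m.

350 mm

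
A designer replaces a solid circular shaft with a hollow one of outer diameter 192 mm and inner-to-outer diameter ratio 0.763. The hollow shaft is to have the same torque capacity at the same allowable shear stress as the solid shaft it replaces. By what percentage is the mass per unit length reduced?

44.9 %

Equal τ_max and T ⇒ the solid shaft needs d_s³ = d_o³(1−k⁴), so d_s = 192·(1−0.763⁴)^(1/3) = 167.3 mm.
Area ratio A_h/A_s = d_o²(1−k²)/d_s² = (1−k²)/(1−k⁴)^(2/3) = 0.5506.
Mass saving = 1 − 0.5506 = 44.9 %.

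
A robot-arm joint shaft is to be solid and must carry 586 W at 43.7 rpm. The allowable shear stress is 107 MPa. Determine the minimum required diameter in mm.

ω = 2π·43.7/60 = 4.576 rad/s, so T = P/ω = 586 / 4.576 = 128.1 N·m.
For a solid shaft τ_max = 16T/(πd³), so d = (16T/(π τ_allow))^(1/3) = (16·128.1/(π·1.07×10^8))^(1/3) = 0.01827 m.

18.3 mm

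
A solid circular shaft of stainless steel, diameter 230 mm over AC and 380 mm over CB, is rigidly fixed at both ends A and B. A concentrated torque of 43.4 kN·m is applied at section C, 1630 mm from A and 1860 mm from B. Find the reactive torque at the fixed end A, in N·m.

Compatibility: T_A·a/J_AC = T_B·b/J_CB with T_A + T_B = T₀.
J_AC = 2.75×10^-4 m⁴, J_CB = 2.05×10^-3 m⁴, so T_A = T₀·(J_AC/a)/((J_AC/a)+(J_CB/b)) = 5764 N·m, T_B = 37640 N·m.

5760 N·m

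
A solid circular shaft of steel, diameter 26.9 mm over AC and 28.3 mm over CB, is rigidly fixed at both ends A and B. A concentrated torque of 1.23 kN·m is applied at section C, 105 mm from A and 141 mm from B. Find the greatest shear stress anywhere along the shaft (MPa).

Compatibility: T_A·a/J_AC = T_B·b/J_CB with T_A + T_B = T₀.
J_AC = 5.14×10^-8 m⁴, J_CB = 6.30×10^-8 m⁴, so T_A = T₀·(J_AC/a)/((J_AC/a)+(J_CB/b)) = 643.2 N·m, T_B = 586.8 N·m.
τ in each portion: τ_AC = 1.68×10^8 Pa, τ_CB = 1.32×10^8 Pa; maximum is in AC.
τ_max = T_AC·r/J = 643.2·0.0135/5.14×10^-8 = 1.683×10^8 Pa.

168 MPa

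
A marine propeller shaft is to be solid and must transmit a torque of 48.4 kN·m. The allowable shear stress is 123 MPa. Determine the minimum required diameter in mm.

For a solid shaft τ_max = 16T/(πd³), so d = (16T/(π τ_allow))^(1/3) = (16·48400/(π·1.23×10^8))^(1/3) = 0.1261 m.

126 mm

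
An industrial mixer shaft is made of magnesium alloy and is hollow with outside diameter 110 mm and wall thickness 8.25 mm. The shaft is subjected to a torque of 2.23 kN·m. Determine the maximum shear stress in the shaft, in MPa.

17.9 MPa

J = π(d_o⁴ − d_i⁴)/32 = π(0.110⁴ − 0.0935⁴)/32 = 6.871×10^-6 m⁴.
τ_max = T·r/J = 2230 × 0.0550 / 6.871×10^-6 = 1.785×10^7 Pa.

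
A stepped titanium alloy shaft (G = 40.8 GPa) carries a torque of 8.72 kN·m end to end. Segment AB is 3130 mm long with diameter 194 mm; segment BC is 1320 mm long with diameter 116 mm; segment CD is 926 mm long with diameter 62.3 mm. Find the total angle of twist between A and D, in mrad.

J_AB = π(0.194)⁴/32 = 1.39×10^-4 m⁴; J_BC = π(0.116)⁴/32 = 1.78×10^-5 m⁴; J_CD = π(0.0623)⁴/32 = 1.48×10^-6 m⁴.
θ = (T/G)·Σ L_i/J_i = (8720/40.8×10⁹)·(3.13/1.39×10^-4 + 1.32/1.78×10^-5 + 0.926/1.48×10^-6) = 0.1545 rad.

154 mrad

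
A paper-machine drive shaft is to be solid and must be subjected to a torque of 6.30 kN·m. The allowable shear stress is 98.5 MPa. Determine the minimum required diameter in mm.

68.8 mm

For a solid shaft τ_max = 16T/(πd³), so d = (16T/(π τ_allow))^(1/3) = (16·6300/(π·9.85×10^7))^(1/3) = 0.06881 m.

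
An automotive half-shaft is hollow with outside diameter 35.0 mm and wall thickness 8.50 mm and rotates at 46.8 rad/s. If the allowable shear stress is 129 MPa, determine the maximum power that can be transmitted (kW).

J = π(d_o⁴ − d_i⁴)/32 = π(0.0350⁴ − 0.0180⁴)/32 = 1.370×10^-7 m⁴.
T_max = τ_allow·J/r = 1.29×10^8 × 1.370×10^-7 / 0.0175 = 1010 N·m.
ω = 46.8 rad/s, so P_max = T_max·ω = 4.727×10^4 W.

47.3 kW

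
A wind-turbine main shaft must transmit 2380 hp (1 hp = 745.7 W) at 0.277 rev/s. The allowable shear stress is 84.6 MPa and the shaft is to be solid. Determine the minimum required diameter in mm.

394 mm

ω = 2π·0.277 = 1.740 rad/s, so T = P/ω = 2380×745.7 / 1.740 = 1.020e6 N·m.
For a solid shaft τ_max = 16T/(πd³), so d = (16T/(π τ_allow))^(1/3) = (16·1.020e6/(π·8.46×10^7))^(1/3) = 0.3945 m.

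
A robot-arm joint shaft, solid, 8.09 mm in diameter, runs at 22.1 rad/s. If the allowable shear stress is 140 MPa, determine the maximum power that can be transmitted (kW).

J = πd⁴/32 = π(0.00809)⁴/32 = 4.205×10^-10 m⁴.
T_max = τ_allow·J/r = 1.40×10^8 × 4.205×10^-10 / 0.00404 = 14.55 N·m.
ω = 22.1 rad/s, so P_max = T_max·ω = 321.7 W.

0.322 kW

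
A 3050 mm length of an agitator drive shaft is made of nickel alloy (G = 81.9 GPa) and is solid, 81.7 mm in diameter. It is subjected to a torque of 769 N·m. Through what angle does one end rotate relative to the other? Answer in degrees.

J = πd⁴/32 = π(0.0817)⁴/32 = 4.374×10^-6 m⁴.
θ = T·L/(G·J) = 769.0 × 3.05 / (81.9×10⁹ × 4.374×10^-6) = 6.547×10^-3 rad.

0.375°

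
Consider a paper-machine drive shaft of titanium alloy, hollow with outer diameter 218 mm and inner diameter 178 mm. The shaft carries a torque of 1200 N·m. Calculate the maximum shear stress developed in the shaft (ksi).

J = π(d_o⁴ − d_i⁴)/32 = π(0.218⁴ − 0.178⁴)/32 = 1.232×10^-4 m⁴.
τ_max = T·r/J = 1200 × 0.109 / 1.232×10^-4 = 1.062×10^6 Pa.

0.154 ksi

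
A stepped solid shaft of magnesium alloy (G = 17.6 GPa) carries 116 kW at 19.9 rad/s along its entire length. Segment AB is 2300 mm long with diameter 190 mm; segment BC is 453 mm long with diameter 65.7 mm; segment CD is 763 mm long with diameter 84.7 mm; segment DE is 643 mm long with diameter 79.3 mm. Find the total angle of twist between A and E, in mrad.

193 mrad

ω = 19.9 rad/s, so T = P/ω = 116×10³ / 19.90 = 5829 N·m.
J_AB = π(0.190)⁴/32 = 1.28×10^-4 m⁴; J_BC = π(0.0657)⁴/32 = 1.83×10^-6 m⁴; J_CD = π(0.0847)⁴/32 = 5.05×10^-6 m⁴; J_DE = π(0.0793)⁴/32 = 3.88×10^-6 m⁴.
θ = (T/G)·Σ L_i/J_i = (5829/17.6×10⁹)·(2.30/1.28×10^-4 + 0.453/1.83×10^-6 + 0.763/5.05×10^-6 + 0.643/3.88×10^-6) = 0.1928 rad.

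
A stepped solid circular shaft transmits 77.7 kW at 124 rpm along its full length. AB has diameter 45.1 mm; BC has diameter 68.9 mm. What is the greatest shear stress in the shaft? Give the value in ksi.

48.2 ksi

ω = 2π·124/60 = 12.99 rad/s, so T = P/ω = 77.7×10³ / 12.99 = 5984 N·m.
Under the same torque, τ_max = 16T/(πd³) is largest where d is smallest — segment AB (d = 45.1 mm).
τ_max = 16·5984/(π·(0.0451)³) = 3.322×10^8 Pa.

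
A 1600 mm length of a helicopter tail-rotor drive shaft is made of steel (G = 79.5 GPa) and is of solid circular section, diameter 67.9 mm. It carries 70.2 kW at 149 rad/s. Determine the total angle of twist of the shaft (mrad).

ω = 149 rad/s, so T = P/ω = 70.2×10³ / 149.0 = 471.1 N·m.
J = πd⁴/32 = π(0.0679)⁴/32 = 2.087×10^-6 m⁴.
θ = T·L/(G·J) = 471.1 × 1.60 / (79.5×10⁹ × 2.087×10^-6) = 4.544×10^-3 rad.

4.54 mrad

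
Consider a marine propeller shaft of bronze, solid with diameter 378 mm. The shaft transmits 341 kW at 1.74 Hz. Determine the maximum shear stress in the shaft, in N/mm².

ω = 2π·1.74 = 10.93 rad/s, so T = P/ω = 341×10³ / 10.93 = 31190 N·m.
J = πd⁴/32 = π(0.378)⁴/32 = 2.004×10^-3 m⁴.
τ_max = T·r/J = 31190 × 0.189 / 2.004×10^-3 = 2.941×10^6 Pa.

2.94 N/mm²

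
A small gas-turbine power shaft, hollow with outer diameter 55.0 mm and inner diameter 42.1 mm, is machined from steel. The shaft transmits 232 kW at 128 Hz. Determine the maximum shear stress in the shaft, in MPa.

ω = 2π·128 = 804.2 rad/s, so T = P/ω = 232×10³ / 804.2 = 288.5 N·m.
J = π(d_o⁴ − d_i⁴)/32 = π(0.0550⁴ − 0.0421⁴)/32 = 5.900×10^-7 m⁴.
τ_max = T·r/J = 288.5 × 0.0275 / 5.900×10^-7 = 1.345×10^7 Pa.

13.4 MPa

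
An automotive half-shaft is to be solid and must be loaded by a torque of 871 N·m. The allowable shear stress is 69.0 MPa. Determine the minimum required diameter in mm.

40.1 mm

For a solid shaft τ_max = 16T/(πd³), so d = (16T/(π τ_allow))^(1/3) = (16·871.0/(π·6.90×10^7))^(1/3) = 0.04006 m.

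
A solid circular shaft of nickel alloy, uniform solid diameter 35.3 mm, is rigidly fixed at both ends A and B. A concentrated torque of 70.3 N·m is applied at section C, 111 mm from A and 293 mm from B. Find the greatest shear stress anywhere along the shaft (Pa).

5.90e6 Pa

With uniform GJ and both ends fixed, compatibility θ_AC = θ_CB gives T_A·a = T_B·b, together with T_A + T_B = T₀.
T_A = T₀·b/(a+b) = 70.30·293/404.0 = 50.98 N·m; T_B = 19.32 N·m.
τ in each portion: τ_AC = 5.90×10^6 Pa, τ_CB = 2.24×10^6 Pa; maximum is in AC.
τ_max = T_AC·r/J = 50.98·0.0176/1.52×10^-7 = 5.903×10^6 Pa.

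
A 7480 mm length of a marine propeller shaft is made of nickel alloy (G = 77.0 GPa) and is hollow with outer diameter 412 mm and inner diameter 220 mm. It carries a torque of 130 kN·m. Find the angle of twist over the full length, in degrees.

J = π(d_o⁴ − d_i⁴)/32 = π(0.412⁴ − 0.220⁴)/32 = 2.599×10^-3 m⁴.
θ = T·L/(G·J) = 130000 × 7.48 / (77.0×10⁹ × 2.599×10^-3) = 4.860×10^-3 rad.

0.278°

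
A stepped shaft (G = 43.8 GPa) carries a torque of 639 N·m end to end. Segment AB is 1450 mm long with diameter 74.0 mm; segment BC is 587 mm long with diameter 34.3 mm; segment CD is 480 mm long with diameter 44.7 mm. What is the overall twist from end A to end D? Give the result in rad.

0.0881 rad

J_AB = π(0.0740)⁴/32 = 2.94×10^-6 m⁴; J_BC = π(0.0343)⁴/32 = 1.36×10^-7 m⁴; J_CD = π(0.0447)⁴/32 = 3.92×10^-7 m⁴.
θ = (T/G)·Σ L_i/J_i = (639.0/43.8×10⁹)·(1.45/2.94×10^-6 + 0.587/1.36×10^-7 + 0.480/3.92×10^-7) = 0.08807 rad.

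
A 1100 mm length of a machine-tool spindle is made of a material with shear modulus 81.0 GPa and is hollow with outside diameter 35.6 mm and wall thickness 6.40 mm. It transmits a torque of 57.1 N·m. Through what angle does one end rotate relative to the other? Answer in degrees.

0.339°

J = π(d_o⁴ − d_i⁴)/32 = π(0.0356⁴ − 0.0228⁴)/32 = 1.312×10^-7 m⁴.
θ = T·L/(G·J) = 57.10 × 1.10 / (81.0×10⁹ × 1.312×10^-7) = 5.912×10^-3 rad.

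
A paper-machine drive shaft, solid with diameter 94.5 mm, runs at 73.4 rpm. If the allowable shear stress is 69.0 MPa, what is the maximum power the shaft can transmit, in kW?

J = πd⁴/32 = π(0.0945)⁴/32 = 7.829×10^-6 m⁴.
T_max = τ_allow·J/r = 6.90×10^7 × 7.829×10^-6 / 0.0473 = 11430 N·m.
ω = 2π·73.4/60 = 7.686 rad/s, so P_max = T_max·ω = 8.788×10^4 W.

87.9 kW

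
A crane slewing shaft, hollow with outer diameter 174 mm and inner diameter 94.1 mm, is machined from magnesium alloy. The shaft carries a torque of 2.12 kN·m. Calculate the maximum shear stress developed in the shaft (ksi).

0.325 ksi

J = π(d_o⁴ − d_i⁴)/32 = π(0.174⁴ − 0.0941⁴)/32 = 8.229×10^-5 m⁴.
τ_max = T·r/J = 2120 × 0.0870 / 8.229×10^-5 = 2.241×10^6 Pa.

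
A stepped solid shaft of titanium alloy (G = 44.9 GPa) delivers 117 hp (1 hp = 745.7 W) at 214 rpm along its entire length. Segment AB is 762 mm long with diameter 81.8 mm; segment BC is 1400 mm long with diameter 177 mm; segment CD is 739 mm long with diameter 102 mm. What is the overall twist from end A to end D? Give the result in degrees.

1.28°

ω = 2π·214/60 = 22.41 rad/s, so T = P/ω = 117×745.7 / 22.41 = 3893 N·m.
J_AB = π(0.0818)⁴/32 = 4.40×10^-6 m⁴; J_BC = π(0.177)⁴/32 = 9.64×10^-5 m⁴; J_CD = π(0.102)⁴/32 = 1.06×10^-5 m⁴.
θ = (T/G)·Σ L_i/J_i = (3893/44.9×10⁹)·(0.762/4.40×10^-6 + 1.40/9.64×10^-5 + 0.739/1.06×10^-5) = 0.02232 rad.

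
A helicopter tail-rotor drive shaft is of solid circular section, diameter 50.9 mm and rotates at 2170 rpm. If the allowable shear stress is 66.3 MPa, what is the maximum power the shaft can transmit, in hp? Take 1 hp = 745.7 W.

523 hp

J = πd⁴/32 = π(0.0509)⁴/32 = 6.590×10^-7 m⁴.
T_max = τ_allow·J/r = 6.63×10^7 × 6.590×10^-7 / 0.0255 = 1717 N·m.
ω = 2π·2170/60 = 227.2 rad/s, so P_max = T_max·ω = 3.901×10^5 W.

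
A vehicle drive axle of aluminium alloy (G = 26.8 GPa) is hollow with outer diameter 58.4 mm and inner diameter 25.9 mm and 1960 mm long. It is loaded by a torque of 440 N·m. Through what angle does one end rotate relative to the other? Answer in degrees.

1.68°

J = π(d_o⁴ − d_i⁴)/32 = π(0.0584⁴ − 0.0259⁴)/32 = 1.098×10^-6 m⁴.
θ = T·L/(G·J) = 440.0 × 1.96 / (26.8×10⁹ × 1.098×10^-6) = 0.02931 rad.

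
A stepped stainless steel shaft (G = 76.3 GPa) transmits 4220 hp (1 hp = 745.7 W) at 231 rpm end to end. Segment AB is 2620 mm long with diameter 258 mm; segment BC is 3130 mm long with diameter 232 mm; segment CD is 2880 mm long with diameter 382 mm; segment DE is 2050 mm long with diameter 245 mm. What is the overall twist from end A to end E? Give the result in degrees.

ω = 2π·231/60 = 24.19 rad/s, so T = P/ω = 4220×745.7 / 24.19 = 130100 N·m.
J_AB = π(0.258)⁴/32 = 4.35×10^-4 m⁴; J_BC = π(0.232)⁴/32 = 2.84×10^-4 m⁴; J_CD = π(0.382)⁴/32 = 2.09×10^-3 m⁴; J_DE = π(0.245)⁴/32 = 3.54×10^-4 m⁴.
θ = (T/G)·Σ L_i/J_i = (130100/76.3×10⁹)·(2.62/4.35×10^-4 + 3.13/2.84×10^-4 + 2.88/2.09×10^-3 + 2.05/3.54×10^-4) = 0.04126 rad.

2.36°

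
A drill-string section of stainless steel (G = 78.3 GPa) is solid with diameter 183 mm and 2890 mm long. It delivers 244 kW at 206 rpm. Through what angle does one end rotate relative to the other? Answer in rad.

0.00379 rad

ω = 2π·206/60 = 21.57 rad/s, so T = P/ω = 244×10³ / 21.57 = 11310 N·m.
J = πd⁴/32 = π(0.183)⁴/32 = 1.101×10^-4 m⁴.
θ = T·L/(G·J) = 11310 × 2.89 / (78.3×10⁹ × 1.101×10^-4) = 3.792×10^-3 rad.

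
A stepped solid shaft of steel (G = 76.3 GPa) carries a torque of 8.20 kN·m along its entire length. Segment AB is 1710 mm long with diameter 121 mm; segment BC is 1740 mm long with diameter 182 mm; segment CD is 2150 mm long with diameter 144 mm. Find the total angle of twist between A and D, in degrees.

J_AB = π(0.121)⁴/32 = 2.10×10^-5 m⁴; J_BC = π(0.182)⁴/32 = 1.08×10^-4 m⁴; J_CD = π(0.144)⁴/32 = 4.22×10^-5 m⁴.
θ = (T/G)·Σ L_i/J_i = (8200/76.3×10⁹)·(1.71/2.10×10^-5 + 1.74/1.08×10^-4 + 2.15/4.22×10^-5) = 0.01594 rad.

0.913°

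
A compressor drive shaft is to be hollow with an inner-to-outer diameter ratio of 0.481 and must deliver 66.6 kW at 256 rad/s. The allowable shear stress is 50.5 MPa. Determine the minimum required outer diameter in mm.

30.3 mm

ω = 256 rad/s, so T = P/ω = 66.6×10³ / 256.0 = 260.2 N·m.
For a hollow shaft with d_i/d_o = 0.481: τ_max = 16T/(π d_o³ (1−k⁴)), so d_o = [16T/(π τ_allow (1−k⁴))]^(1/3) = [16·260.2/(π·5.05×10^7·0.9465)]^(1/3) = 0.03026 m.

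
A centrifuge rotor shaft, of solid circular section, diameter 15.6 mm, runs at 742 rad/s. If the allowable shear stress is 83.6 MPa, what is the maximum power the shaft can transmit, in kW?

46.2 kW

J = πd⁴/32 = π(0.0156)⁴/32 = 5.814×10^-9 m⁴.
T_max = τ_allow·J/r = 8.36×10^7 × 5.814×10^-9 / 0.00780 = 62.32 N·m.
ω = 742 rad/s, so P_max = T_max·ω = 4.624×10^4 W.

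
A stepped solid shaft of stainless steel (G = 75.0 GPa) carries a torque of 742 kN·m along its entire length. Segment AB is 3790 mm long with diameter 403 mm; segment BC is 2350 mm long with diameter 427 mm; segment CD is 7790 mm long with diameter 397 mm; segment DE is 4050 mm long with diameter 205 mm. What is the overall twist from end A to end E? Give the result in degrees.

16.3°

J_AB = π(0.403)⁴/32 = 2.59×10^-3 m⁴; J_BC = π(0.427)⁴/32 = 3.26×10^-3 m⁴; J_CD = π(0.397)⁴/32 = 2.44×10^-3 m⁴; J_DE = π(0.205)⁴/32 = 1.73×10^-4 m⁴.
θ = (T/G)·Σ L_i/J_i = (742000/75.0×10⁹)·(3.79/2.59×10^-3 + 2.35/3.26×10^-3 + 7.79/2.44×10^-3 + 4.05/1.73×10^-4) = 0.2843 rad.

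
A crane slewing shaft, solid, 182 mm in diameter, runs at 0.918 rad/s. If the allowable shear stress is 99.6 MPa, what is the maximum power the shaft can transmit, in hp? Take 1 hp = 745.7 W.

145 hp

J = πd⁴/32 = π(0.182)⁴/32 = 1.077×10^-4 m⁴.
T_max = τ_allow·J/r = 9.96×10^7 × 1.077×10^-4 / 0.0910 = 117900 N·m.
ω = 0.918 rad/s, so P_max = T_max·ω = 1.082×10^5 W.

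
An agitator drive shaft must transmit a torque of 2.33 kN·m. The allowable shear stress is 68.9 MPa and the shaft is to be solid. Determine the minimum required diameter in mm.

55.6 mm

For a solid shaft τ_max = 16T/(πd³), so d = (16T/(π τ_allow))^(1/3) = (16·2330/(π·6.89×10^7))^(1/3) = 0.05564 m.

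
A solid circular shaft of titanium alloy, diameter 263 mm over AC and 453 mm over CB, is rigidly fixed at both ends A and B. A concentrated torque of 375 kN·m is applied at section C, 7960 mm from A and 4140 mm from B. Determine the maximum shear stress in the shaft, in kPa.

19400 kPa

Compatibility: T_A·a/J_AC = T_B·b/J_CB with T_A + T_B = T₀.
J_AC = 4.70×10^-4 m⁴, J_CB = 4.13×10^-3 m⁴, so T_A = T₀·(J_AC/a)/((J_AC/a)+(J_CB/b)) = 20920 N·m, T_B = 354100 N·m.
τ in each portion: τ_AC = 5.86×10^6 Pa, τ_CB = 1.94×10^7 Pa; maximum is in CB.
τ_max = T_CB·r/J = 354100·0.227/4.13×10^-3 = 1.940×10^7 Pa.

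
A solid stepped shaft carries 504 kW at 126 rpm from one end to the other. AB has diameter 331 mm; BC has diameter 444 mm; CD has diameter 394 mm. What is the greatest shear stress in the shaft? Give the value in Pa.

ω = 2π·126/60 = 13.19 rad/s, so T = P/ω = 504×10³ / 13.19 = 38200 N·m.
Under the same torque, τ_max = 16T/(πd³) is largest where d is smallest — segment AB (d = 331 mm).
τ_max = 16·38200/(π·(0.331)³) = 5.364×10^6 Pa.

5.36e6 Pa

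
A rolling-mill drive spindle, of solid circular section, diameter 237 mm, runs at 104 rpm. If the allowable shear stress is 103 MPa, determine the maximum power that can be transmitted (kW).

J = πd⁴/32 = π(0.237)⁴/32 = 3.097×10^-4 m⁴.
T_max = τ_allow·J/r = 1.03×10^8 × 3.097×10^-4 / 0.118 = 269200 N·m.
ω = 2π·104/60 = 10.89 rad/s, so P_max = T_max·ω = 2.932×10^6 W.

2930 kW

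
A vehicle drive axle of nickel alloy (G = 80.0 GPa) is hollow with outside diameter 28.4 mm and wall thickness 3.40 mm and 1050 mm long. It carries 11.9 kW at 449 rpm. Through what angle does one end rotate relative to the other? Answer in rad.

ω = 2π·449/60 = 47.02 rad/s, so T = P/ω = 11.9×10³ / 47.02 = 253.1 N·m.
J = π(d_o⁴ − d_i⁴)/32 = π(0.0284⁴ − 0.0216⁴)/32 = 4.250×10^-8 m⁴.
θ = T·L/(G·J) = 253.1 × 1.05 / (80.0×10⁹ × 4.250×10^-8) = 0.07817 rad.

0.0782 rad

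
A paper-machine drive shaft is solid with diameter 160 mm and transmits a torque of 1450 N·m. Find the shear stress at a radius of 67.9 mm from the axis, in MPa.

1.53 MPa

J = πd⁴/32 = π(0.160)⁴/32 = 6.434×10^-5 m⁴.
Shear stress varies linearly with radius: τ = T·r/J = 1450 × 0.0679 / 6.434×10^-5 = 1.530×10^6 Pa.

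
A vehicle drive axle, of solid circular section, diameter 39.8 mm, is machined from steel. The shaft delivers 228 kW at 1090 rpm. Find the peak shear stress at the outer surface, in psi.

ω = 2π·1090/60 = 114.1 rad/s, so T = P/ω = 228×10³ / 114.1 = 1997 N·m.
J = πd⁴/32 = π(0.0398)⁴/32 = 2.463×10^-7 m⁴.
τ_max = T·r/J = 1997 × 0.0199 / 2.463×10^-7 = 1.614×10^8 Pa.

23400 psi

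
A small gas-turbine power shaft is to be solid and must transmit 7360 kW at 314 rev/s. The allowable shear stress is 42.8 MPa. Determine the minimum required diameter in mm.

ω = 2π·314 = 1973 rad/s, so T = P/ω = 7360×10³ / 1973 = 3731 N·m.
For a solid shaft τ_max = 16T/(πd³), so d = (16T/(π τ_allow))^(1/3) = (16·3731/(π·4.28×10^7))^(1/3) = 0.07628 m.

76.3 mm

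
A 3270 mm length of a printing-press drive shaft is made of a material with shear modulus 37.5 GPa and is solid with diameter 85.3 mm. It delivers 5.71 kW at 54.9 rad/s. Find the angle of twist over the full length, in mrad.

1.74 mrad

ω = 54.9 rad/s, so T = P/ω = 5.71×10³ / 54.90 = 104.0 N·m.
J = πd⁴/32 = π(0.0853)⁴/32 = 5.198×10^-6 m⁴.
θ = T·L/(G·J) = 104.0 × 3.27 / (37.5×10⁹ × 5.198×10^-6) = 1.745×10^-3 rad.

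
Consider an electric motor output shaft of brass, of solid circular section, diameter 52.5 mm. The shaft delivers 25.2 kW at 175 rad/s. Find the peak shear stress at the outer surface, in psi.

ω = 175 rad/s, so T = P/ω = 25.2×10³ / 175.0 = 144.0 N·m.
J = πd⁴/32 = π(0.0525)⁴/32 = 7.458×10^-7 m⁴.
τ_max = T·r/J = 144.0 × 0.0262 / 7.458×10^-7 = 5.068×10^6 Pa.

735 psi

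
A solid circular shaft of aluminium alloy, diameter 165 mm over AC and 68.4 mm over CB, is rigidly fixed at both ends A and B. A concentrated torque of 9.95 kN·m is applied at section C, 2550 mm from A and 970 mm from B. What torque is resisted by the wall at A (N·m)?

9230 N·m

Compatibility: T_A·a/J_AC = T_B·b/J_CB with T_A + T_B = T₀.
J_AC = 7.28×10^-5 m⁴, J_CB = 2.15×10^-6 m⁴, so T_A = T₀·(J_AC/a)/((J_AC/a)+(J_CB/b)) = 9233 N·m, T_B = 716.8 N·m.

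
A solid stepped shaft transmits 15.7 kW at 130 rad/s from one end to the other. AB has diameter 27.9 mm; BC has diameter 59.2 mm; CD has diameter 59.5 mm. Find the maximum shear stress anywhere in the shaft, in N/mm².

ω = 130 rad/s, so T = P/ω = 15.7×10³ / 130.0 = 120.8 N·m.
Under the same torque, τ_max = 16T/(πd³) is largest where d is smallest — segment AB (d = 27.9 mm).
τ_max = 16·120.8/(π·(0.0279)³) = 2.832×10^7 Pa.

28.3 N/mm²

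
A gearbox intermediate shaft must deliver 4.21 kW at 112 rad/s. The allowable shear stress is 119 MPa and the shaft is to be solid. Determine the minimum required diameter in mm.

11.7 mm

ω = 112 rad/s, so T = P/ω = 4.21×10³ / 112.0 = 37.59 N·m.
For a solid shaft τ_max = 16T/(πd³), so d = (16T/(π τ_allow))^(1/3) = (16·37.59/(π·1.19×10^8))^(1/3) = 0.01172 m.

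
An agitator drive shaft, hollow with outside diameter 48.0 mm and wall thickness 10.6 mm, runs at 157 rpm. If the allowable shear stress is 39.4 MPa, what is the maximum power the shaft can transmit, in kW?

12.7 kW

J = π(d_o⁴ − d_i⁴)/32 = π(0.0480⁴ − 0.0268⁴)/32 = 4.705×10^-7 m⁴.
T_max = τ_allow·J/r = 3.94×10^7 × 4.705×10^-7 / 0.0240 = 772.4 N·m.
ω = 2π·157/60 = 16.44 rad/s, so P_max = T_max·ω = 1.270×10^4 W.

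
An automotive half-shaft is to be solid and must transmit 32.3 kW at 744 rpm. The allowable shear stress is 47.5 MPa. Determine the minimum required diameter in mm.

ω = 2π·744/60 = 77.91 rad/s, so T = P/ω = 32.3×10³ / 77.91 = 414.6 N·m.
For a solid shaft τ_max = 16T/(πd³), so d = (16T/(π τ_allow))^(1/3) = (16·414.6/(π·4.75×10^7))^(1/3) = 0.03542 m.

35.4 mm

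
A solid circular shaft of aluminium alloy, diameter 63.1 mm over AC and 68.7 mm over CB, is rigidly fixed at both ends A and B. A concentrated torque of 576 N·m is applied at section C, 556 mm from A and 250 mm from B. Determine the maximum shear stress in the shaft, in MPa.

Compatibility: T_A·a/J_AC = T_B·b/J_CB with T_A + T_B = T₀.
J_AC = 1.56×10^-6 m⁴, J_CB = 2.19×10^-6 m⁴, so T_A = T₀·(J_AC/a)/((J_AC/a)+(J_CB/b)) = 139.6 N·m, T_B = 436.4 N·m.
τ in each portion: τ_AC = 2.83×10^6 Pa, τ_CB = 6.85×10^6 Pa; maximum is in CB.
τ_max = T_CB·r/J = 436.4·0.0343/2.19×10^-6 = 6.854×10^6 Pa.

6.85 MPa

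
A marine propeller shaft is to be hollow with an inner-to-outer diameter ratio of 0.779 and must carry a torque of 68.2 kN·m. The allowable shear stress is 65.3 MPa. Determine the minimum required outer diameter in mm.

For a hollow shaft with d_i/d_o = 0.779: τ_max = 16T/(π d_o³ (1−k⁴)), so d_o = [16T/(π τ_allow (1−k⁴))]^(1/3) = [16·68200/(π·6.53×10^7·0.6317)]^(1/3) = 0.2034 m.

203 mm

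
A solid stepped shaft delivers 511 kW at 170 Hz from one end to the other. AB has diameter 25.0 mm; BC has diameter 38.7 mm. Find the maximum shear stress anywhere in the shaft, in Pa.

1.56e8 Pa

ω = 2π·170 = 1068 rad/s, so T = P/ω = 511×10³ / 1068 = 478.4 N·m.
Under the same torque, τ_max = 16T/(πd³) is largest where d is smallest — segment AB (d = 25.0 mm).
τ_max = 16·478.4/(π·(0.0250)³) = 1.559×10^8 Pa.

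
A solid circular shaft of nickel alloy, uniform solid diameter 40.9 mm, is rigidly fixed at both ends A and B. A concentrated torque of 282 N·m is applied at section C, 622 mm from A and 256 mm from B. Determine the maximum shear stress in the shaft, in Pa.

1.49e7 Pa

With uniform GJ and both ends fixed, compatibility θ_AC = θ_CB gives T_A·a = T_B·b, together with T_A + T_B = T₀.
T_A = T₀·b/(a+b) = 282.0·256/878.0 = 82.22 N·m; T_B = 199.8 N·m.
τ in each portion: τ_AC = 6.12×10^6 Pa, τ_CB = 1.49×10^7 Pa; maximum is in CB.
τ_max = T_CB·r/J = 199.8·0.0204/2.75×10^-7 = 1.487×10^7 Pa.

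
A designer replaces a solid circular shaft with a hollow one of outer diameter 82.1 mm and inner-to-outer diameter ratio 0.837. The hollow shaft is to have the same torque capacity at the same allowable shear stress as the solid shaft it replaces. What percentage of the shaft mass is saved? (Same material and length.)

Equal τ_max and T ⇒ the solid shaft needs d_s³ = d_o³(1−k⁴), so d_s = 82.1·(1−0.837⁴)^(1/3) = 65.56 mm.
Area ratio A_h/A_s = d_o²(1−k²)/d_s² = (1−k²)/(1−k⁴)^(2/3) = 0.4696.
Mass saving = 1 − 0.4696 = 53.0 %.

53.0 %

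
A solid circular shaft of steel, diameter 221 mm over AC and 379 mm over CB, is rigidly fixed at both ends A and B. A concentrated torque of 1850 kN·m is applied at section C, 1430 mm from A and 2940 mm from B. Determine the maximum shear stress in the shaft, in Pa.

Compatibility: T_A·a/J_AC = T_B·b/J_CB with T_A + T_B = T₀.
J_AC = 2.34×10^-4 m⁴, J_CB = 2.03×10^-3 m⁴, so T_A = T₀·(J_AC/a)/((J_AC/a)+(J_CB/b)) = 355300 N·m, T_B = 1.495e6 N·m.
τ in each portion: τ_AC = 1.68×10^8 Pa, τ_CB = 1.40×10^8 Pa; maximum is in AC.
τ_max = T_AC·r/J = 355300·0.111/2.34×10^-4 = 1.676×10^8 Pa.

1.68e8 Pa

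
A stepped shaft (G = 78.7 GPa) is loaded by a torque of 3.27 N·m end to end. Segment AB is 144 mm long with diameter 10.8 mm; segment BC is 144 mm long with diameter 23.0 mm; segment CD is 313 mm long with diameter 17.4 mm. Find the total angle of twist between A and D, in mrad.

J_AB = π(0.0108)⁴/32 = 1.34×10^-9 m⁴; J_BC = π(0.0230)⁴/32 = 2.75×10^-8 m⁴; J_CD = π(0.0174)⁴/32 = 9.00×10^-9 m⁴.
θ = (T/G)·Σ L_i/J_i = (3.270/78.7×10⁹)·(0.144/1.34×10^-9 + 0.144/2.75×10^-8 + 0.313/9.00×10^-9) = 6.143×10^-3 rad.

6.14 mrad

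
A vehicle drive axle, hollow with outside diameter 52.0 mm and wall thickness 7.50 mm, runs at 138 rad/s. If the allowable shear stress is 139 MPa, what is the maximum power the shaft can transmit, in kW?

J = π(d_o⁴ − d_i⁴)/32 = π(0.0520⁴ − 0.0370⁴)/32 = 5.338×10^-7 m⁴.
T_max = τ_allow·J/r = 1.39×10^8 × 5.338×10^-7 / 0.0260 = 2854 N·m.
ω = 138 rad/s, so P_max = T_max·ω = 3.938×10^5 W.

394 kW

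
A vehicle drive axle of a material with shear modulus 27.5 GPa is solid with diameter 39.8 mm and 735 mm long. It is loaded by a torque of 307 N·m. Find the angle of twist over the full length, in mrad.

J = πd⁴/32 = π(0.0398)⁴/32 = 2.463×10^-7 m⁴.
θ = T·L/(G·J) = 307.0 × 0.735 / (27.5×10⁹ × 2.463×10^-7) = 0.03331 rad.

33.3 mrad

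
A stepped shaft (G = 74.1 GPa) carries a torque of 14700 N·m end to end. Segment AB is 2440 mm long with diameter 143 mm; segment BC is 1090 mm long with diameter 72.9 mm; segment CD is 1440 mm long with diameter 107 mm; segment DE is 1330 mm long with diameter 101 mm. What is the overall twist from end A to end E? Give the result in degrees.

J_AB = π(0.143)⁴/32 = 4.11×10^-5 m⁴; J_BC = π(0.0729)⁴/32 = 2.77×10^-6 m⁴; J_CD = π(0.107)⁴/32 = 1.29×10^-5 m⁴; J_DE = π(0.101)⁴/32 = 1.02×10^-5 m⁴.
θ = (T/G)·Σ L_i/J_i = (14700/74.1×10⁹)·(2.44/4.11×10^-5 + 1.09/2.77×10^-6 + 1.44/1.29×10^-5 + 1.33/1.02×10^-5) = 0.1378 rad.

7.90°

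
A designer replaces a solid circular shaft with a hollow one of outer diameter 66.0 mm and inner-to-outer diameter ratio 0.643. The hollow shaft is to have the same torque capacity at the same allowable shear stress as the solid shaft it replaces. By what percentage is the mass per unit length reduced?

Equal τ_max and T ⇒ the solid shaft needs d_s³ = d_o³(1−k⁴), so d_s = 66.0·(1−0.643⁴)^(1/3) = 62.00 mm.
Area ratio A_h/A_s = d_o²(1−k²)/d_s² = (1−k²)/(1−k⁴)^(2/3) = 0.6646.
Mass saving = 1 − 0.6646 = 33.5 %.

33.5 %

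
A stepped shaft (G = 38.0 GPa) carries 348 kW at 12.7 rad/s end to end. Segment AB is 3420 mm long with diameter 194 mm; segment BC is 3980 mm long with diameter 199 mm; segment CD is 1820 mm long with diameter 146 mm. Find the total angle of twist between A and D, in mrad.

ω = 12.7 rad/s, so T = P/ω = 348×10³ / 12.70 = 27400 N·m.
J_AB = π(0.194)⁴/32 = 1.39×10^-4 m⁴; J_BC = π(0.199)⁴/32 = 1.54×10^-4 m⁴; J_CD = π(0.146)⁴/32 = 4.46×10^-5 m⁴.
θ = (T/G)·Σ L_i/J_i = (27400/38.0×10⁹)·(3.42/1.39×10^-4 + 3.98/1.54×10^-4 + 1.82/4.46×10^-5) = 0.06580 rad.

65.8 mrad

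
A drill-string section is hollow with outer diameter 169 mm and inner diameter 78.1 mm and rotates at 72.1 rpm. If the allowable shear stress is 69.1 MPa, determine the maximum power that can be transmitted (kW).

472 kW

J = π(d_o⁴ − d_i⁴)/32 = π(0.169⁴ − 0.0781⁴)/32 = 7.643×10^-5 m⁴.
T_max = τ_allow·J/r = 6.91×10^7 × 7.643×10^-5 / 0.0845 = 62500 N·m.
ω = 2π·72.1/60 = 7.550 rad/s, so P_max = T_max·ω = 4.719×10^5 W.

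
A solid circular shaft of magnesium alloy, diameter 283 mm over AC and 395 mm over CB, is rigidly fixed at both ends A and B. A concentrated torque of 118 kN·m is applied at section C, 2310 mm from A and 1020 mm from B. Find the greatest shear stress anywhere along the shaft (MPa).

Compatibility: T_A·a/J_AC = T_B·b/J_CB with T_A + T_B = T₀.
J_AC = 6.30×10^-4 m⁴, J_CB = 2.39×10^-3 m⁴, so T_A = T₀·(J_AC/a)/((J_AC/a)+(J_CB/b)) = 12300 N·m, T_B = 105700 N·m.
τ in each portion: τ_AC = 2.76×10^6 Pa, τ_CB = 8.73×10^6 Pa; maximum is in CB.
τ_max = T_CB·r/J = 105700·0.198/2.39×10^-3 = 8.735×10^6 Pa.

8.73 MPa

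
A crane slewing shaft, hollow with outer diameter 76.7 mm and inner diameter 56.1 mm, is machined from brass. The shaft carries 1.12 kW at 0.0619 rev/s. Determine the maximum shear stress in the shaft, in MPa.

ω = 2π·0.0619 = 0.3889 rad/s, so T = P/ω = 1.12×10³ / 0.3889 = 2880 N·m.
J = π(d_o⁴ − d_i⁴)/32 = π(0.0767⁴ − 0.0561⁴)/32 = 2.425×10^-6 m⁴.
τ_max = T·r/J = 2880 × 0.0384 / 2.425×10^-6 = 4.554×10^7 Pa.

45.5 MPa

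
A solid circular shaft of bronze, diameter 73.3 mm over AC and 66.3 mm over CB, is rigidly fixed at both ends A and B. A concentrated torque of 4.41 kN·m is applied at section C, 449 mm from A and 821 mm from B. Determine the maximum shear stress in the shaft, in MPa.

Compatibility: T_A·a/J_AC = T_B·b/J_CB with T_A + T_B = T₀.
J_AC = 2.83×10^-6 m⁴, J_CB = 1.90×10^-6 m⁴, so T_A = T₀·(J_AC/a)/((J_AC/a)+(J_CB/b)) = 3228 N·m, T_B = 1182 N·m.
τ in each portion: τ_AC = 4.17×10^7 Pa, τ_CB = 2.07×10^7 Pa; maximum is in AC.
τ_max = T_AC·r/J = 3228·0.0367/2.83×10^-6 = 4.175×10^7 Pa.

41.7 MPa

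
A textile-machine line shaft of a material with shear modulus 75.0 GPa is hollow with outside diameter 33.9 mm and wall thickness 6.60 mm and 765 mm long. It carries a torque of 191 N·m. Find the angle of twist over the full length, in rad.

J = π(d_o⁴ − d_i⁴)/32 = π(0.0339⁴ − 0.0207⁴)/32 = 1.116×10^-7 m⁴.
θ = T·L/(G·J) = 191.0 × 0.765 / (75.0×10⁹ × 1.116×10^-7) = 0.01745 rad.

0.0175 rad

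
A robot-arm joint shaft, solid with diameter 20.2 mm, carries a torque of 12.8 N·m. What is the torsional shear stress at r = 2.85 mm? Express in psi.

324 psi

J = πd⁴/32 = π(0.0202)⁴/32 = 1.635×10^-8 m⁴.
Shear stress varies linearly with radius: τ = T·r/J = 12.80 × 0.00285 / 1.635×10^-8 = 2.232×10^6 Pa.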